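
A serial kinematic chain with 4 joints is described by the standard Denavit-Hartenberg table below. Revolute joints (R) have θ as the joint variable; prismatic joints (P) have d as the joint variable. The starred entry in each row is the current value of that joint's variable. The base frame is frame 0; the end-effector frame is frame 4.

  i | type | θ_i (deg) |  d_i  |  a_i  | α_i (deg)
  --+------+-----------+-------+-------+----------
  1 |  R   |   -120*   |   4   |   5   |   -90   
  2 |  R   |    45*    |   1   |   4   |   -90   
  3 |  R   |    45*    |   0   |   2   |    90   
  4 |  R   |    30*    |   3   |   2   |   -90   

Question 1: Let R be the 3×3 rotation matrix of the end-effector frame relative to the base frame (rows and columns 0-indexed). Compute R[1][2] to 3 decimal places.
End-effector z-axis (col 2 of R) = (0.7374,0.5701,-0.3624)
R[1][2] = 0.5701

0.570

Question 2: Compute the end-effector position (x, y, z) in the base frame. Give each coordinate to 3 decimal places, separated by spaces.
-4.826 -9.323 -2.902

after link 1: o_1 = (-2.5000, -4.3301, 4.0000)
after link 2: o_2 = (-3.0482, -7.2796, 1.1716)
after link 3: o_3 = (-4.7729, -7.4385, 0.1716)
after link 4: o_4 = (-4.8259, -9.3235, -2.9016)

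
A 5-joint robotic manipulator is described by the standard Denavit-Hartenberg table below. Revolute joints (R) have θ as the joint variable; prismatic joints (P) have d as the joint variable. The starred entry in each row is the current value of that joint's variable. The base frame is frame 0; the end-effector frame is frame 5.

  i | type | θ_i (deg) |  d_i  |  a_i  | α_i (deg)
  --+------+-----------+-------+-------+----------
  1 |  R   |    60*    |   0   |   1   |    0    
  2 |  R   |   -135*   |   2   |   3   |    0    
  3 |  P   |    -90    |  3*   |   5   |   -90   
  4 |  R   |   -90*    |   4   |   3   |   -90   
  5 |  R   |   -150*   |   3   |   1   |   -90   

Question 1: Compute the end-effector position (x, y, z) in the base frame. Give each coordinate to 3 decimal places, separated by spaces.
after link 1: o_1 = (0.5000, 0.8660, 0.0000)
after link 2: o_2 = (1.2765, -2.0318, 2.0000)
after link 3: o_3 = (-3.5532, -3.3258, 5.0000)
after link 4: o_4 = (-2.5179, -7.1896, 8.0000)
after link 5: o_5 = (-5.2863, -8.4490, 7.1340)

-5.286 -8.449 7.134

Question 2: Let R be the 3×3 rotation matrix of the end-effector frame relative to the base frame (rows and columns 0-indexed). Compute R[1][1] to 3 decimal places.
0.259

End-effector y-axis (col 1 of R) = (0.9659,0.2588,0.0000)
R[1][1] = 0.2588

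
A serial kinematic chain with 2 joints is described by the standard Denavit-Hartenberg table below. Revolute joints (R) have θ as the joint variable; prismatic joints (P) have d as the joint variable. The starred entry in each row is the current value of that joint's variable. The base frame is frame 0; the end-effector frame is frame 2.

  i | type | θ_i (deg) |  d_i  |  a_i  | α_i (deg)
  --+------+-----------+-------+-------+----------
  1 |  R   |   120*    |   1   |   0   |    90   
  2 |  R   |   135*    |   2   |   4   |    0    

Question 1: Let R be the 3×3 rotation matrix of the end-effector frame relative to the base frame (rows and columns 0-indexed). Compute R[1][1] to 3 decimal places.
End-effector y-axis (col 1 of R) = (0.3536,-0.6124,-0.7071)
R[1][1] = -0.6124

-0.612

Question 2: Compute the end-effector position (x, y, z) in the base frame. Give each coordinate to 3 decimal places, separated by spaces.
after link 1: o_1 = (0.0000, 0.0000, 1.0000)
after link 2: o_2 = (3.1463, -1.4495, 3.8284)

3.146 -1.449 3.828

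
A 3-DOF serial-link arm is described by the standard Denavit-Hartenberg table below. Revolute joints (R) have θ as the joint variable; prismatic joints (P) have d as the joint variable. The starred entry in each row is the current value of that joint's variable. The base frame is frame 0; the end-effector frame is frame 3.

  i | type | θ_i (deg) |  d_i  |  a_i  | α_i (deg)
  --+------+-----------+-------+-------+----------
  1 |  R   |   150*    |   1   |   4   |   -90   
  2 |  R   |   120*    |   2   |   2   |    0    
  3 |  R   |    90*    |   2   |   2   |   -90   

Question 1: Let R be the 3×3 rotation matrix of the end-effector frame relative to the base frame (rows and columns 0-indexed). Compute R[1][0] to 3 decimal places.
-0.433

End-effector x-axis (col 0 of R) = (0.7500,-0.4330,0.5000)
R[1][0] = -0.4330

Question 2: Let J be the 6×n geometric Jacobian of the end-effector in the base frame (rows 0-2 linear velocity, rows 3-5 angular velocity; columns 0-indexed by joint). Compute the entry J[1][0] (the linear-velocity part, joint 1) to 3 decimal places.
-3.098

axis z_0 = ẑ; lever o_n−o_0 = (-3.0981,-2.8301,0.2679)
cross product → J_v[:, 0] = (2.8301,-3.0981,0.0000)
J_ω[:, 0] = z_0
entry J[1][0] = -3.0981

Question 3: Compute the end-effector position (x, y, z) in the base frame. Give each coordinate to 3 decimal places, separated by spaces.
after link 1: o_1 = (-3.4641, 2.0000, 1.0000)
after link 2: o_2 = (-3.5981, -0.2321, -0.7321)
after link 3: o_3 = (-3.0981, -2.8301, 0.2679)

-3.098 -2.830 0.268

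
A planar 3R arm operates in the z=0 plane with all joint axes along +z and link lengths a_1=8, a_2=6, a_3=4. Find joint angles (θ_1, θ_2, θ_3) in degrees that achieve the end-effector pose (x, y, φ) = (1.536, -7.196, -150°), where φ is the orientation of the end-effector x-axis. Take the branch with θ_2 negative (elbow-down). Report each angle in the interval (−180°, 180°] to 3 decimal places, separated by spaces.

wrist centre = target − a_3·(cos φ, sin φ) = (5.0001, -5.1960)
cos θ_2 = (51.9994−8²−6²)/(2·8·6) = -0.5000; θ_2 = -120.0004° (elbow-down)
β = atan2(-5.1960,5.0001) = -46.1007°; ψ = atan2(-5.1961,5.0000) = -46.1022°
θ_1 = β − ψ = 0.0015°
θ_3 = φ − θ_1 − θ_2 = -30.0011° (wrapped to (-180°,180°])

0.002 -120.000 -30.001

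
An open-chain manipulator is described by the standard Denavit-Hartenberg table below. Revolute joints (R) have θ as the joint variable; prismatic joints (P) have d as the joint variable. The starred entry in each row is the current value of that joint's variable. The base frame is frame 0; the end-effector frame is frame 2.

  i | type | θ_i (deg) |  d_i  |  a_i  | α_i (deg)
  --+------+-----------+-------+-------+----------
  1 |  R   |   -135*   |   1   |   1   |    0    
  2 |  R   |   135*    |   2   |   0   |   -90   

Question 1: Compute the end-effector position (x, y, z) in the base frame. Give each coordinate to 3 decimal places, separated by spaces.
-0.707 -0.707 3.000

after link 1: o_1 = (-0.7071, -0.7071, 1.0000)
after link 2: o_2 = (-0.7071, -0.7071, 3.0000)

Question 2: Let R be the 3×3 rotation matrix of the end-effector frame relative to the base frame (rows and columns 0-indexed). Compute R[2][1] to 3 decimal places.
-1.000

End-effector y-axis (col 1 of R) = (0.0000,0.0000,-1.0000)
R[2][1] = -1.0000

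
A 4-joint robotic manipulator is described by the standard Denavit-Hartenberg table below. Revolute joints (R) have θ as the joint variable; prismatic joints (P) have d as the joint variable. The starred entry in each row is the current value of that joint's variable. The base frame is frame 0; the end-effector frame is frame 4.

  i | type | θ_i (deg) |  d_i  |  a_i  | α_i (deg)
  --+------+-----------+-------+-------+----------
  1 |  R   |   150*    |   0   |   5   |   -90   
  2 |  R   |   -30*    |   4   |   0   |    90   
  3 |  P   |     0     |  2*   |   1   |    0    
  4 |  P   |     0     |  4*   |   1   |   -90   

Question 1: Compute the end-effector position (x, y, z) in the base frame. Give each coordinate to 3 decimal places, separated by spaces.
after link 1: o_1 = (-4.3301, 2.5000, 0.0000)
after link 2: o_2 = (-6.3301, -0.9641, 0.0000)
after link 3: o_3 = (-6.2141, -1.0311, 2.2321)
after link 4: o_4 = (-5.2321, -1.5981, 6.1962)

-5.232 -1.598 6.196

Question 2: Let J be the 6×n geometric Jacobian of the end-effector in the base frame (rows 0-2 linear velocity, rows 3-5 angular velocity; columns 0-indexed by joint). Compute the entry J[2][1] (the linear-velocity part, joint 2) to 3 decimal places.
1.268

axis z_1 = (-0.5000,-0.8660,0.0000); lever o_n−o_1 = (-0.9019,-4.0981,6.1962)
cross product → J_v[:, 1] = (-5.3660,3.0981,1.2679)
J_ω[:, 1] = z_1
entry J[2][1] = 1.2679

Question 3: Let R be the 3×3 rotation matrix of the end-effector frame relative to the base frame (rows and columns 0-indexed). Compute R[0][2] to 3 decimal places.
-0.500

End-effector z-axis (col 2 of R) = (-0.5000,-0.8660,0.0000)
R[0][2] = -0.5000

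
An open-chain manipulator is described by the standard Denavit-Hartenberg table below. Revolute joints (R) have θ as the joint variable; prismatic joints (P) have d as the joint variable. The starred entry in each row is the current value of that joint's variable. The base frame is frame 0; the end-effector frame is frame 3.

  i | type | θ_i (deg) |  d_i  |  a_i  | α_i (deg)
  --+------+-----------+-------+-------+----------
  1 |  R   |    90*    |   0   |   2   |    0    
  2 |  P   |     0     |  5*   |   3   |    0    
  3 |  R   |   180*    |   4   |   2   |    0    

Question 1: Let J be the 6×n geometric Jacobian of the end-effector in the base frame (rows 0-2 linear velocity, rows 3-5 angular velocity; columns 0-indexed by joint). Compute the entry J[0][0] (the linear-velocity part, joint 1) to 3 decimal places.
axis z_0 = ẑ; lever o_n−o_0 = (-0.0000,3.0000,9.0000)
cross product → J_v[:, 0] = (-3.0000,-0.0000,0.0000)
J_ω[:, 0] = z_0
entry J[0][0] = -3.0000

-3.000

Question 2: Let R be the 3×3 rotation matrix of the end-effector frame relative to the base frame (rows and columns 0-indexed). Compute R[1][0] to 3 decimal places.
End-effector x-axis (col 0 of R) = (-0.0000,-1.0000,0.0000)
R[1][0] = -1.0000

-1.000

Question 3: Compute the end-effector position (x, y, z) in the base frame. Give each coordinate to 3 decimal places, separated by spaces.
-0.000 3.000 9.000

after link 1: o_1 = (0.0000, 2.0000, 0.0000)
after link 2: o_2 = (0.0000, 5.0000, 5.0000)
after link 3: o_3 = (-0.0000, 3.0000, 9.0000)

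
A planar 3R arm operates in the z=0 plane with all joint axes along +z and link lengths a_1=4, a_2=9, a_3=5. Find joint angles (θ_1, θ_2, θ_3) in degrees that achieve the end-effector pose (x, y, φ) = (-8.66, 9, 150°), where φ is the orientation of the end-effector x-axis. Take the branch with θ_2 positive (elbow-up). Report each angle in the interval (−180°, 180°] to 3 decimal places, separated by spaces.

wrist centre = target − a_3·(cos φ, sin φ) = (-4.3299, 6.5000)
cos θ_2 = (60.9978−4²−9²)/(2·4·9) = -0.5000; θ_2 = 120.0020° (elbow-up)
β = atan2(6.5000,-4.3299) = 123.6689°; ψ = atan2(7.7941,-0.5003) = 93.6726°
θ_1 = β − ψ = 29.9964°
θ_3 = φ − θ_1 − θ_2 = 0.0016° (wrapped to (-180°,180°])

29.996 120.002 0.002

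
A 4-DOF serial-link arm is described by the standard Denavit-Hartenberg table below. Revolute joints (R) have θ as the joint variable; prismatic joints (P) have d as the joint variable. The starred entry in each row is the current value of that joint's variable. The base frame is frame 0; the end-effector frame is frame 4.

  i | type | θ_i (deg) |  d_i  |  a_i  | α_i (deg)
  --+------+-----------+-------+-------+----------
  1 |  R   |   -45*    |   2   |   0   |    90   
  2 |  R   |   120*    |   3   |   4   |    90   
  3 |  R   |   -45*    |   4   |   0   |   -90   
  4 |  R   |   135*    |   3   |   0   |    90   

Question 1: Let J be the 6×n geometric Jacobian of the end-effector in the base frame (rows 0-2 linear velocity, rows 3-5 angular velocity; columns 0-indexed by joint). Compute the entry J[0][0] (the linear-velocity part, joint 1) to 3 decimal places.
3.907

axis z_0 = ẑ; lever o_n−o_0 = (-3.3360,-3.9066,9.3012)
cross product → J_v[:, 0] = (3.9066,-3.3360,0.0000)
J_ω[:, 0] = z_0
entry J[0][0] = 3.9066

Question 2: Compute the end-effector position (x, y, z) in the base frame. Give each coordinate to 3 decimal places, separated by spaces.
after link 1: o_1 = (0.0000, 0.0000, 2.0000)
after link 2: o_2 = (-3.5355, -0.7071, 5.4641)
after link 3: o_3 = (-1.0860, -3.1566, 7.4641)
after link 4: o_4 = (-3.3360, -3.9066, 9.3012)

-3.336 -3.907 9.301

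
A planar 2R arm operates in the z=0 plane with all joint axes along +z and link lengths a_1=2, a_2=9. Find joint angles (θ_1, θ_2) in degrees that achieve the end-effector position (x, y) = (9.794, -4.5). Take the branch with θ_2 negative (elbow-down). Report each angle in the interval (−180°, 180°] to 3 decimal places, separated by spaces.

cos θ_2 = (116.1724−2²−9²)/(2·2·9) = 0.8659; θ_2 = -30.0143° (elbow-down)
β = atan2(-4.5000,9.7940) = -24.6771°; ψ = atan2(-4.5019,9.7931) = -24.6885°
θ_1 = β − ψ = 0.0113°

0.011 -30.014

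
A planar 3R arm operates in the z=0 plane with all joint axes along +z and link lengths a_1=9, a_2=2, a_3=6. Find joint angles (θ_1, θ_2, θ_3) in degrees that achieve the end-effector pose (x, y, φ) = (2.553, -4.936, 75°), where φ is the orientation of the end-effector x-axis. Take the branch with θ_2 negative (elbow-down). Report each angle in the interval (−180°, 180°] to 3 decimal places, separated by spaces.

-79.347 -30.033 -175.620

wrist centre = target − a_3·(cos φ, sin φ) = (1.0001, -10.7316)
cos θ_2 = (116.1664−9²−2²)/(2·9·2) = 0.8657; θ_2 = -30.0333° (elbow-down)
β = atan2(-10.7316,1.0001) = -84.6759°; ψ = atan2(-1.0010,10.7315) = -5.3290°
θ_1 = β − ψ = -79.3469°
θ_3 = φ − θ_1 − θ_2 = -175.6198° (wrapped to (-180°,180°])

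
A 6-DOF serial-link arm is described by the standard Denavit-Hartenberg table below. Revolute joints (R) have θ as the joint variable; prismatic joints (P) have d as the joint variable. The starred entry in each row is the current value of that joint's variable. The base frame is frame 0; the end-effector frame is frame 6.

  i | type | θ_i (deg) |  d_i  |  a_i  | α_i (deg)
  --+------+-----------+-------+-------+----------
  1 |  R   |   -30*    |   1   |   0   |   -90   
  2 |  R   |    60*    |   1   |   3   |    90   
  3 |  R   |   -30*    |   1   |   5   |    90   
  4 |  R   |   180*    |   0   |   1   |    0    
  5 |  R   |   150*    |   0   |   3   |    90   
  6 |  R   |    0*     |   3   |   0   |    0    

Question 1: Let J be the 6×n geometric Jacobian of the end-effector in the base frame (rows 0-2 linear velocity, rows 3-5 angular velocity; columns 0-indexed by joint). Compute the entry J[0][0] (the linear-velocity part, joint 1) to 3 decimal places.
1.854

axis z_0 = ẑ; lever o_n−o_0 = (0.1127,-1.8538,-6.9707)
cross product → J_v[:, 0] = (1.8538,0.1127,-0.0000)
J_ω[:, 0] = z_0
entry J[0][0] = 1.8538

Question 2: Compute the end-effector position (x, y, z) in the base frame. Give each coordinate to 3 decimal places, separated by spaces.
after link 1: o_1 = (0.0000, 0.0000, 1.0000)
after link 2: o_2 = (1.7990, 0.1160, -1.5981)
after link 3: o_3 = (3.1740, -3.5646, -4.8481)
after link 4: o_4 = (3.0490, -2.9151, -4.0981)
after link 5: o_5 = (2.2488, -3.9530, -6.7966)
after link 6: o_6 = (0.1127, -1.8538, -6.9707)

0.113 -1.854 -6.971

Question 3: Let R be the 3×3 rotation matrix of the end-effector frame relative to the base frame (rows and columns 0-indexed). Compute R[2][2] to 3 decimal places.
End-effector z-axis (col 2 of R) = (-0.7120,0.6998,-0.0580)
R[2][2] = -0.0580

-0.058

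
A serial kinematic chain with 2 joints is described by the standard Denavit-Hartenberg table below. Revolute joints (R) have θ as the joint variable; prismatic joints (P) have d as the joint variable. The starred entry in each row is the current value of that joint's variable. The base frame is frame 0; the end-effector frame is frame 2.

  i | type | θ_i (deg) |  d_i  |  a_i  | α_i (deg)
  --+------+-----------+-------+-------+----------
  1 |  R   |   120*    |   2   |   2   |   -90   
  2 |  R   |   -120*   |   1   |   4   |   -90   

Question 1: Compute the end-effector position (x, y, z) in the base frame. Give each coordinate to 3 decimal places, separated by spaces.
-0.866 -0.500 5.464

after link 1: o_1 = (-1.0000, 1.7321, 2.0000)
after link 2: o_2 = (-0.8660, -0.5000, 5.4641)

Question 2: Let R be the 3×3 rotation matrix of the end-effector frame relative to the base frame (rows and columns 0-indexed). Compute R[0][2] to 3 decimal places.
-0.433

End-effector z-axis (col 2 of R) = (-0.4330,0.7500,0.5000)
R[0][2] = -0.4330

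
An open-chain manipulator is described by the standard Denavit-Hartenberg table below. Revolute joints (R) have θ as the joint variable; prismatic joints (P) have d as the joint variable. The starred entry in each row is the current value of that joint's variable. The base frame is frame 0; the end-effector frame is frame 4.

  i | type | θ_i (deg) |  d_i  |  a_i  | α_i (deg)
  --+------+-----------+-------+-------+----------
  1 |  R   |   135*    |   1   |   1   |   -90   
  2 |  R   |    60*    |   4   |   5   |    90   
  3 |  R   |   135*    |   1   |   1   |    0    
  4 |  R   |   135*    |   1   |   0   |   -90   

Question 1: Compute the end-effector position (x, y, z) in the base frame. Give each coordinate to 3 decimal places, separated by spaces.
after link 1: o_1 = (-0.7071, 0.7071, 1.0000)
after link 2: o_2 = (-5.3033, -0.3536, -3.3301)
after link 3: o_3 = (-6.1657, -0.4912, -2.2178)
after link 4: o_4 = (-6.7780, 0.1212, -1.7178)

-6.778 0.121 -1.718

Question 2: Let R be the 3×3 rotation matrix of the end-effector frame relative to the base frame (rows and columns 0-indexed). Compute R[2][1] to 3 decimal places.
End-effector y-axis (col 1 of R) = (0.6124,-0.6124,-0.5000)
R[2][1] = -0.5000

-0.500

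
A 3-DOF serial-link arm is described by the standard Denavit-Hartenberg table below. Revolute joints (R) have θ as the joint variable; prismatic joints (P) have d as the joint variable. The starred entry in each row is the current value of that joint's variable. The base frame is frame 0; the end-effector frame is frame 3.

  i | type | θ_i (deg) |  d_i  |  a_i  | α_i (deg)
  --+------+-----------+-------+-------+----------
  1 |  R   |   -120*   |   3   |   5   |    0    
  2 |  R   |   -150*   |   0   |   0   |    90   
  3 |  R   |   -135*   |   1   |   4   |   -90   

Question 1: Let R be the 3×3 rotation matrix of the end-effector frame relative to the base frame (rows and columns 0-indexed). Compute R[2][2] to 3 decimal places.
-0.707

End-effector z-axis (col 2 of R) = (0.0000,0.7071,-0.7071)
R[2][2] = -0.7071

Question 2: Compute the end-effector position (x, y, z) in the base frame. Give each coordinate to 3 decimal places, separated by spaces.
after link 1: o_1 = (-2.5000, -4.3301, 3.0000)
after link 2: o_2 = (-2.5000, -4.3301, 3.0000)
after link 3: o_3 = (-1.5000, -7.1586, 0.1716)

-1.500 -7.159 0.172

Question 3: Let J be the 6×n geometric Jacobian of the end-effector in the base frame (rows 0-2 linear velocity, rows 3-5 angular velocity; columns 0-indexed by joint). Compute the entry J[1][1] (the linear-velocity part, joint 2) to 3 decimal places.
axis z_1 = (0.0000,0.0000,1.0000); lever o_n−o_1 = (1.0000,-2.8284,-2.8284)
cross product → J_v[:, 1] = (2.8284,1.0000,-0.0000)
J_ω[:, 1] = z_1
entry J[1][1] = 1.0000

1.000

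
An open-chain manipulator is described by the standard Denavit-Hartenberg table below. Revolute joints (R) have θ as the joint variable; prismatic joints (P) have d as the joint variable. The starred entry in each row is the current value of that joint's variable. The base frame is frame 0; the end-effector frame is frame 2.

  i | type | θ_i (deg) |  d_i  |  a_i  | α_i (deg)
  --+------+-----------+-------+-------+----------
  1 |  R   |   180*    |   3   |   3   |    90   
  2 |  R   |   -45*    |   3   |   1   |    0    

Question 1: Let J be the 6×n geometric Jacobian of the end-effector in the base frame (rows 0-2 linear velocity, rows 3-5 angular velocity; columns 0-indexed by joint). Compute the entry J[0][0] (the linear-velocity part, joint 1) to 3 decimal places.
axis z_0 = ẑ; lever o_n−o_0 = (-3.7071,3.0000,2.2929)
cross product → J_v[:, 0] = (-3.0000,-3.7071,0.0000)
J_ω[:, 0] = z_0
entry J[0][0] = -3.0000

-3.000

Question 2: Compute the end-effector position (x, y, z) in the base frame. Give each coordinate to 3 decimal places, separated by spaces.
-3.707 3.000 2.293

after link 1: o_1 = (-3.0000, 0.0000, 3.0000)
after link 2: o_2 = (-3.7071, 3.0000, 2.2929)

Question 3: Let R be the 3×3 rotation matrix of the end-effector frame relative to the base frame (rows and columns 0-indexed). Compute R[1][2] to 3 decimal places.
1.000

End-effector z-axis (col 2 of R) = (0.0000,1.0000,0.0000)
R[1][2] = 1.0000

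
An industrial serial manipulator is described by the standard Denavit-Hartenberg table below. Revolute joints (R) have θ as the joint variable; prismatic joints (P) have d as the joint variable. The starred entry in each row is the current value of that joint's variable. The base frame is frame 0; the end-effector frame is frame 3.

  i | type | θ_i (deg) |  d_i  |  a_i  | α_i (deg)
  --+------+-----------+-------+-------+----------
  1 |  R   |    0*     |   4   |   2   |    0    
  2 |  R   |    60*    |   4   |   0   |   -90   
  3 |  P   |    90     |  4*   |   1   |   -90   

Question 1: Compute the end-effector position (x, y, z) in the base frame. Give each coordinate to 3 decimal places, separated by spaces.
after link 1: o_1 = (2.0000, 0.0000, 4.0000)
after link 2: o_2 = (2.0000, 0.0000, 8.0000)
after link 3: o_3 = (-1.4641, 2.0000, 7.0000)

-1.464 2.000 7.000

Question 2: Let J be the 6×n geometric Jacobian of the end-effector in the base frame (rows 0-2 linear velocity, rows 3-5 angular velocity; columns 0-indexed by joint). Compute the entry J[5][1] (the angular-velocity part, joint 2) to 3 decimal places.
axis z_1 = (0.0000,0.0000,1.0000); lever o_n−o_1 = (-3.4641,2.0000,3.0000)
cross product → J_v[:, 1] = (-2.0000,-3.4641,0.0000)
J_ω[:, 1] = z_1
entry J[5][1] = 1.0000

1.000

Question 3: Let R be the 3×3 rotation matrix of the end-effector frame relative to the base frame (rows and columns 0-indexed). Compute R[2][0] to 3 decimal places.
-1.000

End-effector x-axis (col 0 of R) = (-0.0000,0.0000,-1.0000)
R[2][0] = -1.0000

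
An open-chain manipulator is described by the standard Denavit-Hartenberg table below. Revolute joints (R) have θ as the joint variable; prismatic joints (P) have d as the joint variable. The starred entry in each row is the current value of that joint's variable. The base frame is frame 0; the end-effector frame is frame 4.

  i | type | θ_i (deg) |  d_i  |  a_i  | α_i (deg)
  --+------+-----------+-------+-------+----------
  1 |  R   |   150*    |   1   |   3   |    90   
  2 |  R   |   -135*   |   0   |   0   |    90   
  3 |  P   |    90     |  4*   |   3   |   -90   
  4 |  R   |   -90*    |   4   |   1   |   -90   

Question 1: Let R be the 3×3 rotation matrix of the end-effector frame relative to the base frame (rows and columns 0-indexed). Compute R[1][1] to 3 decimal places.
-0.354

End-effector y-axis (col 1 of R) = (0.6124,-0.3536,-0.7071)
R[1][1] = -0.3536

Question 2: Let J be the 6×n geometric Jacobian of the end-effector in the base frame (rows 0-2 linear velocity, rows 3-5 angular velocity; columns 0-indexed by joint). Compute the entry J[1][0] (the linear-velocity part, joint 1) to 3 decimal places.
axis z_0 = ẑ; lever o_n−o_0 = (-0.4857,3.7445,7.3640)
cross product → J_v[:, 0] = (-3.7445,-0.4857,0.0000)
J_ω[:, 0] = z_0
entry J[1][0] = -0.4857

-0.486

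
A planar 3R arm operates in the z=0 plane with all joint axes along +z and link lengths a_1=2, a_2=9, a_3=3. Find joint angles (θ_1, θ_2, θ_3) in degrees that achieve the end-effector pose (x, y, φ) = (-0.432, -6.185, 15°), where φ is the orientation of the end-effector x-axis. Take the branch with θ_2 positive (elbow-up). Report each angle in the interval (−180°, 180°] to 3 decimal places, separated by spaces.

120.011 134.988 120.000

wrist centre = target − a_3·(cos φ, sin φ) = (-3.3298, -6.9615)
cos θ_2 = (59.5493−2²−9²)/(2·2·9) = -0.7070; θ_2 = 134.9884° (elbow-up)
β = atan2(-6.9615,-3.3298) = -115.5625°; ψ = atan2(6.3652,-4.3627) = 124.4263°
θ_1 = β − ψ = -239.9889°
θ_3 = φ − θ_1 − θ_2 = 120.0005° (wrapped to (-180°,180°])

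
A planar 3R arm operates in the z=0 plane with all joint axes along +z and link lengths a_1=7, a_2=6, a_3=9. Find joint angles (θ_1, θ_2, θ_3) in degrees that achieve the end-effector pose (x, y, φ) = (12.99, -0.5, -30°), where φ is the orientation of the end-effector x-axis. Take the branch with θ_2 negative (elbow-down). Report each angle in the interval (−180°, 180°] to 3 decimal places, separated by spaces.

90.003 -120.003 -0.000

wrist centre = target − a_3·(cos φ, sin φ) = (5.1958, 4.0000)
cos θ_2 = (42.9960−7²−6²)/(2·7·6) = -0.5000; θ_2 = -120.0031° (elbow-down)
β = atan2(4.0000,5.1958) = 37.5911°; ψ = atan2(-5.1960,3.9997) = -52.4120°
θ_1 = β − ψ = 90.0031°
θ_3 = φ − θ_1 − θ_2 = -0.0000° (wrapped to (-180°,180°])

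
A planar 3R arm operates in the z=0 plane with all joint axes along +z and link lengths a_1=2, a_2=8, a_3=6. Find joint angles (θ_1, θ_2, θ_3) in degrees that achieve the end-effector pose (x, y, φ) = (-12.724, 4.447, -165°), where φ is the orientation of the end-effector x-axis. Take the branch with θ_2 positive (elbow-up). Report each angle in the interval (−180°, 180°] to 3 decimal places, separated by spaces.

wrist centre = target − a_3·(cos φ, sin φ) = (-6.9284, 5.9999)
cos θ_2 = (84.0023−2²−8²)/(2·2·8) = 0.5001; θ_2 = 59.9952° (elbow-up)
β = atan2(5.9999,-6.9284) = 139.1080°; ψ = atan2(6.9279,6.0006) = 49.1025°
θ_1 = β − ψ = 90.0055°
θ_3 = φ − θ_1 − θ_2 = 44.9993° (wrapped to (-180°,180°])

90.006 59.995 44.999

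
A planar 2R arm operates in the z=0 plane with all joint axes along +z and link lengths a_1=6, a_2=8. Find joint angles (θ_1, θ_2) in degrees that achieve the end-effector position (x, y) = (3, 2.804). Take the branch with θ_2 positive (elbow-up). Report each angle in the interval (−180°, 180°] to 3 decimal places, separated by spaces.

-59.997 149.999

cos θ_2 = (16.8624−6²−8²)/(2·6·8) = -0.8660; θ_2 = 149.9990° (elbow-up)
β = atan2(2.8040,3.0000) = 43.0659°; ψ = atan2(4.0001,-0.9281) = 103.0630°
θ_1 = β − ψ = -59.9971°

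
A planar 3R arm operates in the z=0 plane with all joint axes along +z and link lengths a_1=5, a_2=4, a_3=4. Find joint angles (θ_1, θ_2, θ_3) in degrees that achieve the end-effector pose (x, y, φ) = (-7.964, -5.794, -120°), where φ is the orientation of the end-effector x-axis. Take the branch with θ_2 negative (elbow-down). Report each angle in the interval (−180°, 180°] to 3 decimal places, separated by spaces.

wrist centre = target − a_3·(cos φ, sin φ) = (-5.9640, -2.3299)
cos θ_2 = (40.9977−5²−4²)/(2·5·4) = -0.0001; θ_2 = -90.0033° (elbow-down)
β = atan2(-2.3299,-5.9640) = -158.6614°; ψ = atan2(-4.0000,4.9998) = -38.6611°
θ_1 = β − ψ = -120.0003°
θ_3 = φ − θ_1 − θ_2 = 90.0036° (wrapped to (-180°,180°])

-120.000 -90.003 90.004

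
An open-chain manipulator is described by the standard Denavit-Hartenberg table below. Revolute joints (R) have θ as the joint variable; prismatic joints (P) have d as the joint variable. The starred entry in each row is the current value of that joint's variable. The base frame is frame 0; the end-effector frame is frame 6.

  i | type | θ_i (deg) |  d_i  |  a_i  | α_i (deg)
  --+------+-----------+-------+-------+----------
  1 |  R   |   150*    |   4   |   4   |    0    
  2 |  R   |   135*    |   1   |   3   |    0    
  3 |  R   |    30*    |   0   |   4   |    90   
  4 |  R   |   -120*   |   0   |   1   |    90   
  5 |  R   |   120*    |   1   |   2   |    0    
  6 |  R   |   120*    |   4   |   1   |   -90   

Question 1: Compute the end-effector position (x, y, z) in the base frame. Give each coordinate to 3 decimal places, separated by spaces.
-3.357 -1.453 7.933

after link 1: o_1 = (-3.4641, 2.0000, 4.0000)
after link 2: o_2 = (-2.6876, -0.8978, 5.0000)
after link 3: o_3 = (0.1408, -3.7262, 5.0000)
after link 4: o_4 = (-0.2128, -3.3727, 4.1340)
after link 5: o_5 = (-1.6963, -4.3386, 5.5000)
after link 6: o_6 = (-3.3567, -1.4535, 7.9330)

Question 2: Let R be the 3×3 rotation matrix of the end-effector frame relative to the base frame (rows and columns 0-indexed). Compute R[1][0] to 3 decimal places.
End-effector x-axis (col 0 of R) = (0.7891,0.4356,0.4330)
R[1][0] = 0.4356

0.436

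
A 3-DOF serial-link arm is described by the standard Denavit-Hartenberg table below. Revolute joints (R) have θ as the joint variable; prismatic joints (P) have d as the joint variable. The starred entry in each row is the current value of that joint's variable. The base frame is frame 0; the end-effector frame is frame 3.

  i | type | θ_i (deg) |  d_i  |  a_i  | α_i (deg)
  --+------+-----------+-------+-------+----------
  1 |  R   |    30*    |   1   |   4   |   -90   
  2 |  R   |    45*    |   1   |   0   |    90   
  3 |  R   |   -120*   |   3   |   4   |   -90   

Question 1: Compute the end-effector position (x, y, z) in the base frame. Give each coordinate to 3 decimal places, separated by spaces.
after link 1: o_1 = (3.4641, 2.0000, 1.0000)
after link 2: o_2 = (2.9641, 2.8660, 1.0000)
after link 3: o_3 = (5.3085, 0.2196, 4.5355)

5.309 0.220 4.536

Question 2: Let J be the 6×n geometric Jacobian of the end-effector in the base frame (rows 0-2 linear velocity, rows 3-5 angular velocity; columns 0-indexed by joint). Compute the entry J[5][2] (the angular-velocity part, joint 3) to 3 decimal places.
0.707

axis z_2 = (0.6124,0.3536,0.7071); lever o_n−o_2 = (2.3444,-2.6464,3.5355)
cross product → J_v[:, 2] = (3.1213,-0.5073,-2.4495)
J_ω[:, 2] = z_2
entry J[5][2] = 0.7071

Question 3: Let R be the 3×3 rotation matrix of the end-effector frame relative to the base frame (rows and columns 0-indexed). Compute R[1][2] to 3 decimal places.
End-effector z-axis (col 2 of R) = (0.7803,-0.1268,-0.6124)
R[1][2] = -0.1268

-0.127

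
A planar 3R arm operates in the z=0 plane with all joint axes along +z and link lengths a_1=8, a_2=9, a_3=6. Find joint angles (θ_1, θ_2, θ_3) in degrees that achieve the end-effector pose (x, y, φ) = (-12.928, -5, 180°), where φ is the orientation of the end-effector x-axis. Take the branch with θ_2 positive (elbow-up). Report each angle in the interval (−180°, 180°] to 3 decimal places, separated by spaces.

wrist centre = target − a_3·(cos φ, sin φ) = (-6.9280, -5.0000)
cos θ_2 = (72.9972−8²−9²)/(2·8·9) = -0.5000; θ_2 = 120.0013° (elbow-up)
β = atan2(-5.0000,-6.9280) = -144.1817°; ψ = atan2(7.7941,3.4998) = 65.8183°
θ_1 = β − ψ = -210.0000°
θ_3 = φ − θ_1 − θ_2 = -90.0013° (wrapped to (-180°,180°])

150.000 120.001 -90.001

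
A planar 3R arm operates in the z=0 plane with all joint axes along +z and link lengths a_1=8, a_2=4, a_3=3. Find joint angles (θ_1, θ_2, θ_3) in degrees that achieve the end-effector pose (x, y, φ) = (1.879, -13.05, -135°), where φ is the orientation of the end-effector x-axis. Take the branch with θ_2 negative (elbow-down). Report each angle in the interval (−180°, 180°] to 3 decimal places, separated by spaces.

-60.007 -29.977 -45.016

wrist centre = target − a_3·(cos φ, sin φ) = (4.0003, -10.9287)
cos θ_2 = (135.4386−8²−4²)/(2·8·4) = 0.8662; θ_2 = -29.9768° (elbow-down)
β = atan2(-10.9287,4.0003) = -69.8954°; ψ = atan2(-1.9986,11.4649) = -9.8886°
θ_1 = β − ψ = -60.0068°
θ_3 = φ − θ_1 − θ_2 = -45.0164° (wrapped to (-180°,180°])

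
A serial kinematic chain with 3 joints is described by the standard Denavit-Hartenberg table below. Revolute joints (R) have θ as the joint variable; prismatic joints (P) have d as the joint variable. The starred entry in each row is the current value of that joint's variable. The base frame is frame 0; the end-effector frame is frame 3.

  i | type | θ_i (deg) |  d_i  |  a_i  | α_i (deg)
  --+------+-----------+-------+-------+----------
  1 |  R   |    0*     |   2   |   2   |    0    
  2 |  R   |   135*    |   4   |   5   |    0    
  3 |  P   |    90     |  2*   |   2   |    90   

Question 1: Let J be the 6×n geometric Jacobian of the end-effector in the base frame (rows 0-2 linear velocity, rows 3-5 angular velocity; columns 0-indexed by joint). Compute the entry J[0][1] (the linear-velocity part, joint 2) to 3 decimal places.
-2.121

axis z_1 = (0.0000,0.0000,1.0000); lever o_n−o_1 = (-4.9497,2.1213,6.0000)
cross product → J_v[:, 1] = (-2.1213,-4.9497,0.0000)
J_ω[:, 1] = z_1
entry J[0][1] = -2.1213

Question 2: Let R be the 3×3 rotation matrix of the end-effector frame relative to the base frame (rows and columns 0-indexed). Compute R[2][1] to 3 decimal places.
1.000

End-effector y-axis (col 1 of R) = (0.0000,-0.0000,1.0000)
R[2][1] = 1.0000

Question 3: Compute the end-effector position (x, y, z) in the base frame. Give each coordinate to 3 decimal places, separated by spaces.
after link 1: o_1 = (2.0000, 0.0000, 2.0000)
after link 2: o_2 = (-1.5355, 3.5355, 6.0000)
after link 3: o_3 = (-2.9497, 2.1213, 8.0000)

-2.950 2.121 8.000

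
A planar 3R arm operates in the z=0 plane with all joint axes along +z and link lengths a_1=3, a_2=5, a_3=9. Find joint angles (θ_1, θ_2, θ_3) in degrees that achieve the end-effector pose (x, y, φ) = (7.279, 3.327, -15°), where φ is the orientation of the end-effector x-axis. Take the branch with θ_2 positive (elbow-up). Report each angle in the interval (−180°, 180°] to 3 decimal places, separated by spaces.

44.995 90.010 -150.005

wrist centre = target − a_3·(cos φ, sin φ) = (-1.4143, 5.6564)
cos θ_2 = (33.9949−3²−5²)/(2·3·5) = -0.0002; θ_2 = 90.0098° (elbow-up)
β = atan2(5.6564,-1.4143) = 104.0385°; ψ = atan2(5.0000,2.9991) = 59.0434°
θ_1 = β − ψ = 44.9951°
θ_3 = φ − θ_1 − θ_2 = -150.0049° (wrapped to (-180°,180°])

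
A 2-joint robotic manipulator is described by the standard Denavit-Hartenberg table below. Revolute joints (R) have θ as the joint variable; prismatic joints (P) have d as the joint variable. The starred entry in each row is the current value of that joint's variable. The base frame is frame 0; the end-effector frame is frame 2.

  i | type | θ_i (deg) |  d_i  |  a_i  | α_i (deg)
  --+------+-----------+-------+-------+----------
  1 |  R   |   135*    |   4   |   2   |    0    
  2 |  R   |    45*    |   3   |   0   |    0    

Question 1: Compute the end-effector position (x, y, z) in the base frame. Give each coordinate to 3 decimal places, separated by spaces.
after link 1: o_1 = (-1.4142, 1.4142, 4.0000)
after link 2: o_2 = (-1.4142, 1.4142, 7.0000)

-1.414 1.414 7.000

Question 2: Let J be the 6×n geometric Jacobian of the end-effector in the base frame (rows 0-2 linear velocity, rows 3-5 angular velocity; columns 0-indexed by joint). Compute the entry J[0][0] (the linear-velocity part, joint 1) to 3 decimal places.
axis z_0 = ẑ; lever o_n−o_0 = (-1.4142,1.4142,7.0000)
cross product → J_v[:, 0] = (-1.4142,-1.4142,0.0000)
J_ω[:, 0] = z_0
entry J[0][0] = -1.4142

-1.414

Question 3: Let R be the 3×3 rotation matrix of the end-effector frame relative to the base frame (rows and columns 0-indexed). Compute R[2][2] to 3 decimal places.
End-effector z-axis (col 2 of R) = (0.0000,0.0000,1.0000)
R[2][2] = 1.0000

1.000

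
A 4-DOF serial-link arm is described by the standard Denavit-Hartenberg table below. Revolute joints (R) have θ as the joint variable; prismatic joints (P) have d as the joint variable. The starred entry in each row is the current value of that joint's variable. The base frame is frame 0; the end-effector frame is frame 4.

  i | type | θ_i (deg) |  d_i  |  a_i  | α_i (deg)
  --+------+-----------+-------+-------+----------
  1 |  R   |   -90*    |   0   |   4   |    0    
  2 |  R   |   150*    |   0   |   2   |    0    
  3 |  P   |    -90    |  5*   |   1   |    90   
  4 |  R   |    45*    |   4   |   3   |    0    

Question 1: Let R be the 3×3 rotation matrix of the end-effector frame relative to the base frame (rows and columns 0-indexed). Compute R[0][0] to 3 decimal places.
End-effector x-axis (col 0 of R) = (0.6124,-0.3536,0.7071)
R[0][0] = 0.6124

0.612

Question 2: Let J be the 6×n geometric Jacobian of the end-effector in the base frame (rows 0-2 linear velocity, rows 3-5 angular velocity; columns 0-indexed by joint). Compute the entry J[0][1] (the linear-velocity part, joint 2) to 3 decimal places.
axis z_1 = (0.0000,0.0000,1.0000); lever o_n−o_1 = (1.7031,-3.2927,7.1213)
cross product → J_v[:, 1] = (3.2927,1.7031,-0.0000)
J_ω[:, 1] = z_1
entry J[0][1] = 3.2927

3.293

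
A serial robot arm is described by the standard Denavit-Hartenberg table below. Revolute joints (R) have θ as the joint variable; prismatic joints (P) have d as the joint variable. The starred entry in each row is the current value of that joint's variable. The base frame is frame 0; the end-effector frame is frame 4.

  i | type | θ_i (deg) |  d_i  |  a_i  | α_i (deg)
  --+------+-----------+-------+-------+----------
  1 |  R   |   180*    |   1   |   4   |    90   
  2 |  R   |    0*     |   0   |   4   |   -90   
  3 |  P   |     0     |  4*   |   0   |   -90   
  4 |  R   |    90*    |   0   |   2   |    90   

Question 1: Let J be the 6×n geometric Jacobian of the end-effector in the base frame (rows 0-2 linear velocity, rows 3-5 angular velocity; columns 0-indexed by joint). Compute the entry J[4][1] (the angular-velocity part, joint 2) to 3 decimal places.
1.000

axis z_1 = (0.0000,1.0000,0.0000); lever o_n−o_1 = (-4.0000,0.0000,2.0000)
cross product → J_v[:, 1] = (2.0000,-0.0000,4.0000)
J_ω[:, 1] = z_1
entry J[4][1] = 1.0000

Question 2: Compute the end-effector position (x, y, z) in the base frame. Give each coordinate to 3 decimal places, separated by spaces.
after link 1: o_1 = (-4.0000, 0.0000, 1.0000)
after link 2: o_2 = (-8.0000, 0.0000, 1.0000)
after link 3: o_3 = (-8.0000, 0.0000, 5.0000)
after link 4: o_4 = (-8.0000, 0.0000, 3.0000)

-8.000 0.000 3.000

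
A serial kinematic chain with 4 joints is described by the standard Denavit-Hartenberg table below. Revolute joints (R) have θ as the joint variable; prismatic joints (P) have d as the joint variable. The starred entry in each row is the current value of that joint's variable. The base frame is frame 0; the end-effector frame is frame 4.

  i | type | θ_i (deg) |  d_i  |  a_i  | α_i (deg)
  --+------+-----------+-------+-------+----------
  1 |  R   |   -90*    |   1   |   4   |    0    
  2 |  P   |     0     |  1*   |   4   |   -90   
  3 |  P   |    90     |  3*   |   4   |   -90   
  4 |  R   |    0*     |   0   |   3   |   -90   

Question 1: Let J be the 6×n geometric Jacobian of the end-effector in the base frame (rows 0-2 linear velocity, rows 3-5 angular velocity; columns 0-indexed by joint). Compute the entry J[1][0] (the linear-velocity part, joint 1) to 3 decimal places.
3.000

axis z_0 = ẑ; lever o_n−o_0 = (3.0000,-8.0000,-5.0000)
cross product → J_v[:, 0] = (8.0000,3.0000,-0.0000)
J_ω[:, 0] = z_0
entry J[1][0] = 3.0000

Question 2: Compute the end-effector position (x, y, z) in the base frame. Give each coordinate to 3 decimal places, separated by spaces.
after link 1: o_1 = (0.0000, -4.0000, 1.0000)
after link 2: o_2 = (0.0000, -8.0000, 2.0000)
after link 3: o_3 = (3.0000, -8.0000, -2.0000)
after link 4: o_4 = (3.0000, -8.0000, -5.0000)

3.000 -8.000 -5.000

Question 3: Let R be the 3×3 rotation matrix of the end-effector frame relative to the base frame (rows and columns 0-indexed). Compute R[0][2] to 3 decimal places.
End-effector z-axis (col 2 of R) = (-1.0000,0.0000,-0.0000)
R[0][2] = -1.0000

-1.000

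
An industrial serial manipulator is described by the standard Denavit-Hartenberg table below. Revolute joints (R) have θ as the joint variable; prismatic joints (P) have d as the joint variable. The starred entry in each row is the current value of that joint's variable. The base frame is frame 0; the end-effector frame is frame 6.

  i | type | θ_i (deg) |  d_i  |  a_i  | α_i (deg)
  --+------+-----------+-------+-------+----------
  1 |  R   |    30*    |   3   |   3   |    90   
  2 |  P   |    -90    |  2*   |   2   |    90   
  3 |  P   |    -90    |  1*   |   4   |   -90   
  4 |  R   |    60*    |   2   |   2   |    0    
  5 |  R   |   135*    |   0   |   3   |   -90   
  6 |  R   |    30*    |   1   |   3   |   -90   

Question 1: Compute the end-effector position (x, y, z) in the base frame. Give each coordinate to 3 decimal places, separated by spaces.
after link 1: o_1 = (2.5981, 1.5000, 3.0000)
after link 2: o_2 = (3.5981, -0.2321, 1.0000)
after link 3: o_3 = (0.7321, 2.7321, 1.0000)
after link 4: o_4 = (1.7321, 4.4641, -1.0000)
after link 5: o_5 = (2.5085, 1.5663, -1.0000)
after link 6: o_6 = (2.2150, -1.2020, 0.5000)

2.215 -1.202 0.500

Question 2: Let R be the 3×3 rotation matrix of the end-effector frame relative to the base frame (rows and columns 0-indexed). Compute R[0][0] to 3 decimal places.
0.224

End-effector x-axis (col 0 of R) = (0.2241,-0.8365,0.5000)
R[0][0] = 0.2241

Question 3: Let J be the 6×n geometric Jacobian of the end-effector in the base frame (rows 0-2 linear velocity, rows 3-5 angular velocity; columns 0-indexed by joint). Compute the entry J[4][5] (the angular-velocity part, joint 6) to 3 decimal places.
-0.259

axis z_5 = (-0.9659,-0.2588,-0.0000); lever o_n−o_5 = (-0.2935,-2.7684,1.5000)
cross product → J_v[:, 5] = (-0.3882,1.4489,2.5981)
J_ω[:, 5] = z_5
entry J[4][5] = -0.2588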